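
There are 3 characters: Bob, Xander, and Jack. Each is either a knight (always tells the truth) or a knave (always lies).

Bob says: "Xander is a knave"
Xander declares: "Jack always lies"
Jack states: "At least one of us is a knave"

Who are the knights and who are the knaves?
Bob is a knight.
Xander is a knave.
Jack is a knight.

Verification:
- Bob (knight) says "Xander is a knave" - this is TRUE because Xander is a knave.
- Xander (knave) says "Jack always lies" - this is FALSE (a lie) because Jack is a knight.
- Jack (knight) says "At least one of us is a knave" - this is TRUE because Xander is a knave.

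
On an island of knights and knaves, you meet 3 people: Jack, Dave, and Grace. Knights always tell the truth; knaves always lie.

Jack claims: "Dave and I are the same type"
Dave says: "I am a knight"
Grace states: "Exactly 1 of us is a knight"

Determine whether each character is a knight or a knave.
Jack is a knight.
Dave is a knight.
Grace is a knave.

Verification:
- Jack (knight) says "Dave and I are the same type" - this is TRUE because Jack is a knight and Dave is a knight.
- Dave (knight) says "I am a knight" - this is TRUE because Dave is a knight.
- Grace (knave) says "Exactly 1 of us is a knight" - this is FALSE (a lie) because there are 2 knights.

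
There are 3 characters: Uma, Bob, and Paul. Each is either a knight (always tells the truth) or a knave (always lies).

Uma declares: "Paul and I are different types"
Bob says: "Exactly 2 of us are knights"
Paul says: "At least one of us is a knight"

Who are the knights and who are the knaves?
Uma is a knave.
Bob is a knave.
Paul is a knave.

Verification:
- Uma (knave) says "Paul and I are different types" - this is FALSE (a lie) because Uma is a knave and Paul is a knave.
- Bob (knave) says "Exactly 2 of us are knights" - this is FALSE (a lie) because there are 0 knights.
- Paul (knave) says "At least one of us is a knight" - this is FALSE (a lie) because no one is a knight.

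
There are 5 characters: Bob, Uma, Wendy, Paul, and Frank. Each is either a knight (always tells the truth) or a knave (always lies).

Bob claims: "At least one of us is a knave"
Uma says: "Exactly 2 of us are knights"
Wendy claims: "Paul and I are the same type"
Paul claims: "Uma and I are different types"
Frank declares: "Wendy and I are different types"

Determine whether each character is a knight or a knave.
Bob is a knight.
Uma is a knave.
Wendy is a knave.
Paul is a knight.
Frank is a knight.

Verification:
- Bob (knight) says "At least one of us is a knave" - this is TRUE because Uma and Wendy are knaves.
- Uma (knave) says "Exactly 2 of us are knights" - this is FALSE (a lie) because there are 3 knights.
- Wendy (knave) says "Paul and I are the same type" - this is FALSE (a lie) because Wendy is a knave and Paul is a knight.
- Paul (knight) says "Uma and I are different types" - this is TRUE because Paul is a knight and Uma is a knave.
- Frank (knight) says "Wendy and I are different types" - this is TRUE because Frank is a knight and Wendy is a knave.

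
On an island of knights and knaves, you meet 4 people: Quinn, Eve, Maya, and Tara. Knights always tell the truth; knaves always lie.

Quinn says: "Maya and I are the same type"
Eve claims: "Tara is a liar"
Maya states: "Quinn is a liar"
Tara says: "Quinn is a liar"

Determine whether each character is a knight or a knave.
Quinn is a knave.
Eve is a knave.
Maya is a knight.
Tara is a knight.

Verification:
- Quinn (knave) says "Maya and I are the same type" - this is FALSE (a lie) because Quinn is a knave and Maya is a knight.
- Eve (knave) says "Tara is a liar" - this is FALSE (a lie) because Tara is a knight.
- Maya (knight) says "Quinn is a liar" - this is TRUE because Quinn is a knave.
- Tara (knight) says "Quinn is a liar" - this is TRUE because Quinn is a knave.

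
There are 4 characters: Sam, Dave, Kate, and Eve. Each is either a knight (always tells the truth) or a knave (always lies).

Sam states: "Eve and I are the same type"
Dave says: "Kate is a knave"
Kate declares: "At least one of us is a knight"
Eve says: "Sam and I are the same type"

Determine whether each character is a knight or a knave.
Sam is a knight.
Dave is a knave.
Kate is a knight.
Eve is a knight.

Verification:
- Sam (knight) says "Eve and I are the same type" - this is TRUE because Sam is a knight and Eve is a knight.
- Dave (knave) says "Kate is a knave" - this is FALSE (a lie) because Kate is a knight.
- Kate (knight) says "At least one of us is a knight" - this is TRUE because Sam, Kate, and Eve are knights.
- Eve (knight) says "Sam and I are the same type" - this is TRUE because Eve is a knight and Sam is a knight.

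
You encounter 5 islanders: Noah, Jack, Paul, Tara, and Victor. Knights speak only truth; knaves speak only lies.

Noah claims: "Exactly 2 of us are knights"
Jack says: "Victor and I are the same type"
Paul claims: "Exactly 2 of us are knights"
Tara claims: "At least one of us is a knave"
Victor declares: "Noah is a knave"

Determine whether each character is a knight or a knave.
Noah is a knave.
Jack is a knight.
Paul is a knave.
Tara is a knight.
Victor is a knight.

Verification:
- Noah (knave) says "Exactly 2 of us are knights" - this is FALSE (a lie) because there are 3 knights.
- Jack (knight) says "Victor and I are the same type" - this is TRUE because Jack is a knight and Victor is a knight.
- Paul (knave) says "Exactly 2 of us are knights" - this is FALSE (a lie) because there are 3 knights.
- Tara (knight) says "At least one of us is a knave" - this is TRUE because Noah and Paul are knaves.
- Victor (knight) says "Noah is a knave" - this is TRUE because Noah is a knave.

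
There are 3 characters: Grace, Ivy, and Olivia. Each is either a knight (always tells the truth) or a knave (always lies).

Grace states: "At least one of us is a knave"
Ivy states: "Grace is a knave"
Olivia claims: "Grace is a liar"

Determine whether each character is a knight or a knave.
Grace is a knight.
Ivy is a knave.
Olivia is a knave.

Verification:
- Grace (knight) says "At least one of us is a knave" - this is TRUE because Ivy and Olivia are knaves.
- Ivy (knave) says "Grace is a knave" - this is FALSE (a lie) because Grace is a knight.
- Olivia (knave) says "Grace is a liar" - this is FALSE (a lie) because Grace is a knight.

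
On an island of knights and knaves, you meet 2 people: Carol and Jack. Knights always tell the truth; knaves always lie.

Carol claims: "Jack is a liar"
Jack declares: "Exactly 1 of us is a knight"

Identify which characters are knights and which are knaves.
Carol is a knave.
Jack is a knight.

Verification:
- Carol (knave) says "Jack is a liar" - this is FALSE (a lie) because Jack is a knight.
- Jack (knight) says "Exactly 1 of us is a knight" - this is TRUE because there are 1 knights.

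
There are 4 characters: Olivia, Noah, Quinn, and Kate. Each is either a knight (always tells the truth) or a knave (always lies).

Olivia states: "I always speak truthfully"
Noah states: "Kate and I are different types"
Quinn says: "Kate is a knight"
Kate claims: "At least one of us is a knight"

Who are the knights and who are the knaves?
Olivia is a knave.
Noah is a knave.
Quinn is a knave.
Kate is a knave.

Verification:
- Olivia (knave) says "I always speak truthfully" - this is FALSE (a lie) because Olivia is a knave.
- Noah (knave) says "Kate and I are different types" - this is FALSE (a lie) because Noah is a knave and Kate is a knave.
- Quinn (knave) says "Kate is a knight" - this is FALSE (a lie) because Kate is a knave.
- Kate (knave) says "At least one of us is a knight" - this is FALSE (a lie) because no one is a knight.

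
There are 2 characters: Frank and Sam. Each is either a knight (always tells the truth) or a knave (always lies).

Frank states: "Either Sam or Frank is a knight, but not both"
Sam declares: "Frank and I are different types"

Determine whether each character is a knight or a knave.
Frank is a knave.
Sam is a knave.

Verification:
- Frank (knave) says "Either Sam or Frank is a knight, but not both" - this is FALSE (a lie) because Sam is a knave and Frank is a knave.
- Sam (knave) says "Frank and I are different types" - this is FALSE (a lie) because Sam is a knave and Frank is a knave.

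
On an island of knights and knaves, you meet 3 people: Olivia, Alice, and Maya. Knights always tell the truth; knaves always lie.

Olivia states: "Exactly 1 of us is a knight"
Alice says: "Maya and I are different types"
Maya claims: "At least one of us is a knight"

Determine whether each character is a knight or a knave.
Olivia is a knave.
Alice is a knave.
Maya is a knave.

Verification:
- Olivia (knave) says "Exactly 1 of us is a knight" - this is FALSE (a lie) because there are 0 knights.
- Alice (knave) says "Maya and I are different types" - this is FALSE (a lie) because Alice is a knave and Maya is a knave.
- Maya (knave) says "At least one of us is a knight" - this is FALSE (a lie) because no one is a knight.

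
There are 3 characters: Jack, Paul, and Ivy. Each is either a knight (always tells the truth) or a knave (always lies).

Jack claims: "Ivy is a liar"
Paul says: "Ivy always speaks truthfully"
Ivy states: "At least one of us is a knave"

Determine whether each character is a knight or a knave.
Jack is a knave.
Paul is a knight.
Ivy is a knight.

Verification:
- Jack (knave) says "Ivy is a liar" - this is FALSE (a lie) because Ivy is a knight.
- Paul (knight) says "Ivy always speaks truthfully" - this is TRUE because Ivy is a knight.
- Ivy (knight) says "At least one of us is a knave" - this is TRUE because Jack is a knave.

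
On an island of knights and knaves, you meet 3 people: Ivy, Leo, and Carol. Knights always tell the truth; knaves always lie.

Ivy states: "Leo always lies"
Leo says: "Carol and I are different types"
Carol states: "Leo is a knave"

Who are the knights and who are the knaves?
Ivy is a knave.
Leo is a knight.
Carol is a knave.

Verification:
- Ivy (knave) says "Leo always lies" - this is FALSE (a lie) because Leo is a knight.
- Leo (knight) says "Carol and I are different types" - this is TRUE because Leo is a knight and Carol is a knave.
- Carol (knave) says "Leo is a knave" - this is FALSE (a lie) because Leo is a knight.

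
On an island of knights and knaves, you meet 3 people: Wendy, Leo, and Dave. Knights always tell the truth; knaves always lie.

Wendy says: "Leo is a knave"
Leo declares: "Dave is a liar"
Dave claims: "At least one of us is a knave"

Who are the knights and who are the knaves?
Wendy is a knight.
Leo is a knave.
Dave is a knight.

Verification:
- Wendy (knight) says "Leo is a knave" - this is TRUE because Leo is a knave.
- Leo (knave) says "Dave is a liar" - this is FALSE (a lie) because Dave is a knight.
- Dave (knight) says "At least one of us is a knave" - this is TRUE because Leo is a knave.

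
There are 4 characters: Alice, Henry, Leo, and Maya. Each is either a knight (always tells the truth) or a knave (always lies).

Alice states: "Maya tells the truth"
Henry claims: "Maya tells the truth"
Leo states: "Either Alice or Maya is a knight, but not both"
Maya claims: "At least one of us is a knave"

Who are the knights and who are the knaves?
Alice is a knight.
Henry is a knight.
Leo is a knave.
Maya is a knight.

Verification:
- Alice (knight) says "Maya tells the truth" - this is TRUE because Maya is a knight.
- Henry (knight) says "Maya tells the truth" - this is TRUE because Maya is a knight.
- Leo (knave) says "Either Alice or Maya is a knight, but not both" - this is FALSE (a lie) because Alice is a knight and Maya is a knight.
- Maya (knight) says "At least one of us is a knave" - this is TRUE because Leo is a knave.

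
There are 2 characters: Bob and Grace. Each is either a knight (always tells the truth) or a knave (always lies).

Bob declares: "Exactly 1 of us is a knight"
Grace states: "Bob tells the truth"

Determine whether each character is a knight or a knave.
Bob is a knave.
Grace is a knave.

Verification:
- Bob (knave) says "Exactly 1 of us is a knight" - this is FALSE (a lie) because there are 0 knights.
- Grace (knave) says "Bob tells the truth" - this is FALSE (a lie) because Bob is a knave.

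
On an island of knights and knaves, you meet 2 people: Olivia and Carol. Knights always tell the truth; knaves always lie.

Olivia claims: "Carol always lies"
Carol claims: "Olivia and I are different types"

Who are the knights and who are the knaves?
Olivia is a knave.
Carol is a knight.

Verification:
- Olivia (knave) says "Carol always lies" - this is FALSE (a lie) because Carol is a knight.
- Carol (knight) says "Olivia and I are different types" - this is TRUE because Carol is a knight and Olivia is a knave.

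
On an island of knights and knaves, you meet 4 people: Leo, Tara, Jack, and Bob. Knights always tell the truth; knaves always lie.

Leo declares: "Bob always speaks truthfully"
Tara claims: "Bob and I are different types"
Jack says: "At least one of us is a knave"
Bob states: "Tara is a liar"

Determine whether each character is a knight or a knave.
Leo is a knave.
Tara is a knight.
Jack is a knight.
Bob is a knave.

Verification:
- Leo (knave) says "Bob always speaks truthfully" - this is FALSE (a lie) because Bob is a knave.
- Tara (knight) says "Bob and I are different types" - this is TRUE because Tara is a knight and Bob is a knave.
- Jack (knight) says "At least one of us is a knave" - this is TRUE because Leo and Bob are knaves.
- Bob (knave) says "Tara is a liar" - this is FALSE (a lie) because Tara is a knight.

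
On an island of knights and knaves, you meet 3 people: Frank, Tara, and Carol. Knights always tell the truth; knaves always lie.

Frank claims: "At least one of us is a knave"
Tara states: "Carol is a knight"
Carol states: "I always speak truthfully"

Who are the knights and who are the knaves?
Frank is a knight.
Tara is a knave.
Carol is a knave.

Verification:
- Frank (knight) says "At least one of us is a knave" - this is TRUE because Tara and Carol are knaves.
- Tara (knave) says "Carol is a knight" - this is FALSE (a lie) because Carol is a knave.
- Carol (knave) says "I always speak truthfully" - this is FALSE (a lie) because Carol is a knave.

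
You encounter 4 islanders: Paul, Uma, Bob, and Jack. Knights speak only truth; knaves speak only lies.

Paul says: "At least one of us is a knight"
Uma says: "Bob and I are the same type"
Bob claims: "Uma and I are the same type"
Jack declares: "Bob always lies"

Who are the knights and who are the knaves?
Paul is a knight.
Uma is a knight.
Bob is a knight.
Jack is a knave.

Verification:
- Paul (knight) says "At least one of us is a knight" - this is TRUE because Paul, Uma, and Bob are knights.
- Uma (knight) says "Bob and I are the same type" - this is TRUE because Uma is a knight and Bob is a knight.
- Bob (knight) says "Uma and I are the same type" - this is TRUE because Bob is a knight and Uma is a knight.
- Jack (knave) says "Bob always lies" - this is FALSE (a lie) because Bob is a knight.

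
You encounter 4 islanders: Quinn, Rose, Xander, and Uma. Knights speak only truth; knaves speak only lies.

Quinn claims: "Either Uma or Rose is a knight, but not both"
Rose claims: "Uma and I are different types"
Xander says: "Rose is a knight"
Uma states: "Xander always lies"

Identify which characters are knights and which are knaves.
Quinn is a knight.
Rose is a knight.
Xander is a knight.
Uma is a knave.

Verification:
- Quinn (knight) says "Either Uma or Rose is a knight, but not both" - this is TRUE because Uma is a knave and Rose is a knight.
- Rose (knight) says "Uma and I are different types" - this is TRUE because Rose is a knight and Uma is a knave.
- Xander (knight) says "Rose is a knight" - this is TRUE because Rose is a knight.
- Uma (knave) says "Xander always lies" - this is FALSE (a lie) because Xander is a knight.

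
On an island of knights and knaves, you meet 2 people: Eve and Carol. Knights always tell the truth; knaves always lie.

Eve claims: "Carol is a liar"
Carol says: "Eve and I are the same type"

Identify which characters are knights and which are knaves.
Eve is a knight.
Carol is a knave.

Verification:
- Eve (knight) says "Carol is a liar" - this is TRUE because Carol is a knave.
- Carol (knave) says "Eve and I are the same type" - this is FALSE (a lie) because Carol is a knave and Eve is a knight.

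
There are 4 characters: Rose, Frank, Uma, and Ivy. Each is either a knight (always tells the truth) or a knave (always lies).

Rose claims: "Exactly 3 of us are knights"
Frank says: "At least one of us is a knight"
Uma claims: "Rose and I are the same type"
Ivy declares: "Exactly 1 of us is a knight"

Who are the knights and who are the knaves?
Rose is a knight.
Frank is a knight.
Uma is a knight.
Ivy is a knave.

Verification:
- Rose (knight) says "Exactly 3 of us are knights" - this is TRUE because there are 3 knights.
- Frank (knight) says "At least one of us is a knight" - this is TRUE because Rose, Frank, and Uma are knights.
- Uma (knight) says "Rose and I are the same type" - this is TRUE because Uma is a knight and Rose is a knight.
- Ivy (knave) says "Exactly 1 of us is a knight" - this is FALSE (a lie) because there are 3 knights.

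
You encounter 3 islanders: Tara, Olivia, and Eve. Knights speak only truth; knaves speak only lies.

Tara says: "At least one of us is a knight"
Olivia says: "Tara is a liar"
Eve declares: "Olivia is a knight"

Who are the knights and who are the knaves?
Tara is a knight.
Olivia is a knave.
Eve is a knave.

Verification:
- Tara (knight) says "At least one of us is a knight" - this is TRUE because Tara is a knight.
- Olivia (knave) says "Tara is a liar" - this is FALSE (a lie) because Tara is a knight.
- Eve (knave) says "Olivia is a knight" - this is FALSE (a lie) because Olivia is a knave.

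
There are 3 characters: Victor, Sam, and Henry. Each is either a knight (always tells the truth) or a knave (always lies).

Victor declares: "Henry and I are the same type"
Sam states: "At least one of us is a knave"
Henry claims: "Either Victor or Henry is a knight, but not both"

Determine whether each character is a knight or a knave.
Victor is a knave.
Sam is a knight.
Henry is a knight.

Verification:
- Victor (knave) says "Henry and I are the same type" - this is FALSE (a lie) because Victor is a knave and Henry is a knight.
- Sam (knight) says "At least one of us is a knave" - this is TRUE because Victor is a knave.
- Henry (knight) says "Either Victor or Henry is a knight, but not both" - this is TRUE because Victor is a knave and Henry is a knight.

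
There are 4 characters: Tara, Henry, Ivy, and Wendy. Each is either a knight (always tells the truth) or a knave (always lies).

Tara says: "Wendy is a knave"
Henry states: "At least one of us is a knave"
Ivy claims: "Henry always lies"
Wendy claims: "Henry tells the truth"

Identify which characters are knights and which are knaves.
Tara is a knave.
Henry is a knight.
Ivy is a knave.
Wendy is a knight.

Verification:
- Tara (knave) says "Wendy is a knave" - this is FALSE (a lie) because Wendy is a knight.
- Henry (knight) says "At least one of us is a knave" - this is TRUE because Tara and Ivy are knaves.
- Ivy (knave) says "Henry always lies" - this is FALSE (a lie) because Henry is a knight.
- Wendy (knight) says "Henry tells the truth" - this is TRUE because Henry is a knight.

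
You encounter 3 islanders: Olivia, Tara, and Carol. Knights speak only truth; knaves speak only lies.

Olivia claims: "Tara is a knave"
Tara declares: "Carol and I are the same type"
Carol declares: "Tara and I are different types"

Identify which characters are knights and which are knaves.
Olivia is a knight.
Tara is a knave.
Carol is a knight.

Verification:
- Olivia (knight) says "Tara is a knave" - this is TRUE because Tara is a knave.
- Tara (knave) says "Carol and I are the same type" - this is FALSE (a lie) because Tara is a knave and Carol is a knight.
- Carol (knight) says "Tara and I are different types" - this is TRUE because Carol is a knight and Tara is a knave.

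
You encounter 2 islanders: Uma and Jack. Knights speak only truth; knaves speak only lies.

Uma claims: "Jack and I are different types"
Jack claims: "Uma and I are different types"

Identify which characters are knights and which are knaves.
Uma is a knave.
Jack is a knave.

Verification:
- Uma (knave) says "Jack and I are different types" - this is FALSE (a lie) because Uma is a knave and Jack is a knave.
- Jack (knave) says "Uma and I are different types" - this is FALSE (a lie) because Jack is a knave and Uma is a knave.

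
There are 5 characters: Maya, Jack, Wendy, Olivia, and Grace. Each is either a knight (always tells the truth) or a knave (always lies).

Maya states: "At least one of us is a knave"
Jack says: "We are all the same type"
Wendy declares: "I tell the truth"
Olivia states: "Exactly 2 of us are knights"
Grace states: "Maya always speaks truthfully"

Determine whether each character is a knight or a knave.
Maya is a knight.
Jack is a knave.
Wendy is a knight.
Olivia is a knave.
Grace is a knight.

Verification:
- Maya (knight) says "At least one of us is a knave" - this is TRUE because Jack and Olivia are knaves.
- Jack (knave) says "We are all the same type" - this is FALSE (a lie) because Maya, Wendy, and Grace are knights and Jack and Olivia are knaves.
- Wendy (knight) says "I tell the truth" - this is TRUE because Wendy is a knight.
- Olivia (knave) says "Exactly 2 of us are knights" - this is FALSE (a lie) because there are 3 knights.
- Grace (knight) says "Maya always speaks truthfully" - this is TRUE because Maya is a knight.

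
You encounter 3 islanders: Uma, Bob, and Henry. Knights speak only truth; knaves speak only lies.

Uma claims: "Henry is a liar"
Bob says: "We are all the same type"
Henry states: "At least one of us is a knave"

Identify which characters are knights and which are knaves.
Uma is a knave.
Bob is a knave.
Henry is a knight.

Verification:
- Uma (knave) says "Henry is a liar" - this is FALSE (a lie) because Henry is a knight.
- Bob (knave) says "We are all the same type" - this is FALSE (a lie) because Henry is a knight and Uma and Bob are knaves.
- Henry (knight) says "At least one of us is a knave" - this is TRUE because Uma and Bob are knaves.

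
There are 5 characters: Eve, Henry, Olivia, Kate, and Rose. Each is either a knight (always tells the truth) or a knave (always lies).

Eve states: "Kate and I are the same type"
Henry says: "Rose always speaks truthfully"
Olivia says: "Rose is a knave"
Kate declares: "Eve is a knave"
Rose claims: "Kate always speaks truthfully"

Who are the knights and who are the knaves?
Eve is a knave.
Henry is a knight.
Olivia is a knave.
Kate is a knight.
Rose is a knight.

Verification:
- Eve (knave) says "Kate and I are the same type" - this is FALSE (a lie) because Eve is a knave and Kate is a knight.
- Henry (knight) says "Rose always speaks truthfully" - this is TRUE because Rose is a knight.
- Olivia (knave) says "Rose is a knave" - this is FALSE (a lie) because Rose is a knight.
- Kate (knight) says "Eve is a knave" - this is TRUE because Eve is a knave.
- Rose (knight) says "Kate always speaks truthfully" - this is TRUE because Kate is a knight.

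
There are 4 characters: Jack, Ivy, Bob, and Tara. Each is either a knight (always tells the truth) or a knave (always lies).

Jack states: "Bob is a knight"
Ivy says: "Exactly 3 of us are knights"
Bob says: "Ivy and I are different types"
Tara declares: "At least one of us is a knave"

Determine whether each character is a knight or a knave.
Jack is a knave.
Ivy is a knave.
Bob is a knave.
Tara is a knight.

Verification:
- Jack (knave) says "Bob is a knight" - this is FALSE (a lie) because Bob is a knave.
- Ivy (knave) says "Exactly 3 of us are knights" - this is FALSE (a lie) because there are 1 knights.
- Bob (knave) says "Ivy and I are different types" - this is FALSE (a lie) because Bob is a knave and Ivy is a knave.
- Tara (knight) says "At least one of us is a knave" - this is TRUE because Jack, Ivy, and Bob are knaves.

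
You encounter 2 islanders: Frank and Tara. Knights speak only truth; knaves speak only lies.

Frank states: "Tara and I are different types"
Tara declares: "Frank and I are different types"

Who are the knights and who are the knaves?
Frank is a knave.
Tara is a knave.

Verification:
- Frank (knave) says "Tara and I are different types" - this is FALSE (a lie) because Frank is a knave and Tara is a knave.
- Tara (knave) says "Frank and I are different types" - this is FALSE (a lie) because Tara is a knave and Frank is a knave.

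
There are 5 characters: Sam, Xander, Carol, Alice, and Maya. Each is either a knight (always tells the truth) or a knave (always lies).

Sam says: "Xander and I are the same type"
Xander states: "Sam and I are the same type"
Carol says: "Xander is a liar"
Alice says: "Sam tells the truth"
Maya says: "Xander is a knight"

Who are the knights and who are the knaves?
Sam is a knight.
Xander is a knight.
Carol is a knave.
Alice is a knight.
Maya is a knight.

Verification:
- Sam (knight) says "Xander and I are the same type" - this is TRUE because Sam is a knight and Xander is a knight.
- Xander (knight) says "Sam and I are the same type" - this is TRUE because Xander is a knight and Sam is a knight.
- Carol (knave) says "Xander is a liar" - this is FALSE (a lie) because Xander is a knight.
- Alice (knight) says "Sam tells the truth" - this is TRUE because Sam is a knight.
- Maya (knight) says "Xander is a knight" - this is TRUE because Xander is a knight.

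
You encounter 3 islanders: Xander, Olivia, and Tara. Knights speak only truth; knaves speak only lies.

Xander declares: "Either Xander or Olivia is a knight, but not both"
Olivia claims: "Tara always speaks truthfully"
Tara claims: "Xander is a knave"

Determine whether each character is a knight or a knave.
Xander is a knight.
Olivia is a knave.
Tara is a knave.

Verification:
- Xander (knight) says "Either Xander or Olivia is a knight, but not both" - this is TRUE because Xander is a knight and Olivia is a knave.
- Olivia (knave) says "Tara always speaks truthfully" - this is FALSE (a lie) because Tara is a knave.
- Tara (knave) says "Xander is a knave" - this is FALSE (a lie) because Xander is a knight.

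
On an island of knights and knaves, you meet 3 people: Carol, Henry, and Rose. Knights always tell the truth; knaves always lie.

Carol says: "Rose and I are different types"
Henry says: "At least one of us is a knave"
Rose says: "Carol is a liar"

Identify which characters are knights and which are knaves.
Carol is a knight.
Henry is a knight.
Rose is a knave.

Verification:
- Carol (knight) says "Rose and I are different types" - this is TRUE because Carol is a knight and Rose is a knave.
- Henry (knight) says "At least one of us is a knave" - this is TRUE because Rose is a knave.
- Rose (knave) says "Carol is a liar" - this is FALSE (a lie) because Carol is a knight.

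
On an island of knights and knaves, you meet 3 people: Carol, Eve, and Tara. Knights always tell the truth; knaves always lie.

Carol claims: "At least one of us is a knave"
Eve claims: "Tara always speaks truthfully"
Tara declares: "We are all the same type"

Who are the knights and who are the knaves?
Carol is a knight.
Eve is a knave.
Tara is a knave.

Verification:
- Carol (knight) says "At least one of us is a knave" - this is TRUE because Eve and Tara are knaves.
- Eve (knave) says "Tara always speaks truthfully" - this is FALSE (a lie) because Tara is a knave.
- Tara (knave) says "We are all the same type" - this is FALSE (a lie) because Carol is a knight and Eve and Tara are knaves.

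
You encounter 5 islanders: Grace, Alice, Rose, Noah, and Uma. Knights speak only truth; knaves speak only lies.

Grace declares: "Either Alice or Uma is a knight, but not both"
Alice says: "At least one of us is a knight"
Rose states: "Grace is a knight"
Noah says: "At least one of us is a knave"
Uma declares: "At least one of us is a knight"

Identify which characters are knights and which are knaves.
Grace is a knave.
Alice is a knight.
Rose is a knave.
Noah is a knight.
Uma is a knight.

Verification:
- Grace (knave) says "Either Alice or Uma is a knight, but not both" - this is FALSE (a lie) because Alice is a knight and Uma is a knight.
- Alice (knight) says "At least one of us is a knight" - this is TRUE because Alice, Noah, and Uma are knights.
- Rose (knave) says "Grace is a knight" - this is FALSE (a lie) because Grace is a knave.
- Noah (knight) says "At least one of us is a knave" - this is TRUE because Grace and Rose are knaves.
- Uma (knight) says "At least one of us is a knight" - this is TRUE because Alice, Noah, and Uma are knights.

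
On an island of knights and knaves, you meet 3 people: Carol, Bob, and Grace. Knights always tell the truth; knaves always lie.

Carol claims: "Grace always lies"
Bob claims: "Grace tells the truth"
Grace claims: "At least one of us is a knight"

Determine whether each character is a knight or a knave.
Carol is a knave.
Bob is a knight.
Grace is a knight.

Verification:
- Carol (knave) says "Grace always lies" - this is FALSE (a lie) because Grace is a knight.
- Bob (knight) says "Grace tells the truth" - this is TRUE because Grace is a knight.
- Grace (knight) says "At least one of us is a knight" - this is TRUE because Bob and Grace are knights.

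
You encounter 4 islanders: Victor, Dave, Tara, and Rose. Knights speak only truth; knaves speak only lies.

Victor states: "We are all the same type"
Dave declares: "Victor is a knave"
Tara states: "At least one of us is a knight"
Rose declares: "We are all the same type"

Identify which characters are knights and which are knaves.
Victor is a knave.
Dave is a knight.
Tara is a knight.
Rose is a knave.

Verification:
- Victor (knave) says "We are all the same type" - this is FALSE (a lie) because Dave and Tara are knights and Victor and Rose are knaves.
- Dave (knight) says "Victor is a knave" - this is TRUE because Victor is a knave.
- Tara (knight) says "At least one of us is a knight" - this is TRUE because Dave and Tara are knights.
- Rose (knave) says "We are all the same type" - this is FALSE (a lie) because Dave and Tara are knights and Victor and Rose are knaves.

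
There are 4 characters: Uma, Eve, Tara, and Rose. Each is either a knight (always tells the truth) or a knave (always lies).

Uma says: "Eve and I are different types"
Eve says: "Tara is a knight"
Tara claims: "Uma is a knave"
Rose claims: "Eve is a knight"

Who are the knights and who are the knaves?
Uma is a knight.
Eve is a knave.
Tara is a knave.
Rose is a knave.

Verification:
- Uma (knight) says "Eve and I are different types" - this is TRUE because Uma is a knight and Eve is a knave.
- Eve (knave) says "Tara is a knight" - this is FALSE (a lie) because Tara is a knave.
- Tara (knave) says "Uma is a knave" - this is FALSE (a lie) because Uma is a knight.
- Rose (knave) says "Eve is a knight" - this is FALSE (a lie) because Eve is a knave.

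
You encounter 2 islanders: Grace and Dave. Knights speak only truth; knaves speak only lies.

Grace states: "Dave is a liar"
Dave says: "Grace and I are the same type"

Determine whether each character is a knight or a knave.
Grace is a knight.
Dave is a knave.

Verification:
- Grace (knight) says "Dave is a liar" - this is TRUE because Dave is a knave.
- Dave (knave) says "Grace and I are the same type" - this is FALSE (a lie) because Dave is a knave and Grace is a knight.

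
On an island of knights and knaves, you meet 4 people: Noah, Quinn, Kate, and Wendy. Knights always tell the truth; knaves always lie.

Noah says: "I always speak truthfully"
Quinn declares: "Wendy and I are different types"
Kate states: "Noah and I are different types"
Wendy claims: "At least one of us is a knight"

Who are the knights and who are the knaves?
Noah is a knave.
Quinn is a knave.
Kate is a knave.
Wendy is a knave.

Verification:
- Noah (knave) says "I always speak truthfully" - this is FALSE (a lie) because Noah is a knave.
- Quinn (knave) says "Wendy and I are different types" - this is FALSE (a lie) because Quinn is a knave and Wendy is a knave.
- Kate (knave) says "Noah and I are different types" - this is FALSE (a lie) because Kate is a knave and Noah is a knave.
- Wendy (knave) says "At least one of us is a knight" - this is FALSE (a lie) because no one is a knight.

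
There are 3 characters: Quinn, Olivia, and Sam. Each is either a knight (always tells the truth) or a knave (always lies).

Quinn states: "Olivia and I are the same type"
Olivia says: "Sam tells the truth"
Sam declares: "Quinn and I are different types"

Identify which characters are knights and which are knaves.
Quinn is a knave.
Olivia is a knight.
Sam is a knight.

Verification:
- Quinn (knave) says "Olivia and I are the same type" - this is FALSE (a lie) because Quinn is a knave and Olivia is a knight.
- Olivia (knight) says "Sam tells the truth" - this is TRUE because Sam is a knight.
- Sam (knight) says "Quinn and I are different types" - this is TRUE because Sam is a knight and Quinn is a knave.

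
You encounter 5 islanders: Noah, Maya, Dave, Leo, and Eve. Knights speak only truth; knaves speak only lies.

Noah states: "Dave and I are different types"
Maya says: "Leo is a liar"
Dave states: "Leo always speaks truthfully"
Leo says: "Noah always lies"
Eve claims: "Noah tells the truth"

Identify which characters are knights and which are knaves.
Noah is a knight.
Maya is a knight.
Dave is a knave.
Leo is a knave.
Eve is a knight.

Verification:
- Noah (knight) says "Dave and I are different types" - this is TRUE because Noah is a knight and Dave is a knave.
- Maya (knight) says "Leo is a liar" - this is TRUE because Leo is a knave.
- Dave (knave) says "Leo always speaks truthfully" - this is FALSE (a lie) because Leo is a knave.
- Leo (knave) says "Noah always lies" - this is FALSE (a lie) because Noah is a knight.
- Eve (knight) says "Noah tells the truth" - this is TRUE because Noah is a knight.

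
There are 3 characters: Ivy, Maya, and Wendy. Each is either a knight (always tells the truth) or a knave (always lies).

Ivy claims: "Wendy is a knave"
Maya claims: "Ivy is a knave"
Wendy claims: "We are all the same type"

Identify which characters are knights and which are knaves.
Ivy is a knight.
Maya is a knave.
Wendy is a knave.

Verification:
- Ivy (knight) says "Wendy is a knave" - this is TRUE because Wendy is a knave.
- Maya (knave) says "Ivy is a knave" - this is FALSE (a lie) because Ivy is a knight.
- Wendy (knave) says "We are all the same type" - this is FALSE (a lie) because Ivy is a knight and Maya and Wendy are knaves.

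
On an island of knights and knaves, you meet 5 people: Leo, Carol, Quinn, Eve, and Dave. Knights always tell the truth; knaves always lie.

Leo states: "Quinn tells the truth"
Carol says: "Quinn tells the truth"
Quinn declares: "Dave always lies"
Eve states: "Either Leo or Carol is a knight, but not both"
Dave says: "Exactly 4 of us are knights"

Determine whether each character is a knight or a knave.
Leo is a knight.
Carol is a knight.
Quinn is a knight.
Eve is a knave.
Dave is a knave.

Verification:
- Leo (knight) says "Quinn tells the truth" - this is TRUE because Quinn is a knight.
- Carol (knight) says "Quinn tells the truth" - this is TRUE because Quinn is a knight.
- Quinn (knight) says "Dave always lies" - this is TRUE because Dave is a knave.
- Eve (knave) says "Either Leo or Carol is a knight, but not both" - this is FALSE (a lie) because Leo is a knight and Carol is a knight.
- Dave (knave) says "Exactly 4 of us are knights" - this is FALSE (a lie) because there are 3 knights.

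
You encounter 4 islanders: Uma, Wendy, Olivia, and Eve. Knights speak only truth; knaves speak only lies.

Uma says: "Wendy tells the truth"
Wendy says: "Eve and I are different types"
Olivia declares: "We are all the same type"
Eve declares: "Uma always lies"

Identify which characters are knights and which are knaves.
Uma is a knight.
Wendy is a knight.
Olivia is a knave.
Eve is a knave.

Verification:
- Uma (knight) says "Wendy tells the truth" - this is TRUE because Wendy is a knight.
- Wendy (knight) says "Eve and I are different types" - this is TRUE because Wendy is a knight and Eve is a knave.
- Olivia (knave) says "We are all the same type" - this is FALSE (a lie) because Uma and Wendy are knights and Olivia and Eve are knaves.
- Eve (knave) says "Uma always lies" - this is FALSE (a lie) because Uma is a knight.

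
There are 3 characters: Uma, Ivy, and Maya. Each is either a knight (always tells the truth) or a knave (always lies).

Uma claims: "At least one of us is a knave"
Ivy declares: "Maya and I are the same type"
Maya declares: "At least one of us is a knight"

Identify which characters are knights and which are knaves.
Uma is a knight.
Ivy is a knave.
Maya is a knight.

Verification:
- Uma (knight) says "At least one of us is a knave" - this is TRUE because Ivy is a knave.
- Ivy (knave) says "Maya and I are the same type" - this is FALSE (a lie) because Ivy is a knave and Maya is a knight.
- Maya (knight) says "At least one of us is a knight" - this is TRUE because Uma and Maya are knights.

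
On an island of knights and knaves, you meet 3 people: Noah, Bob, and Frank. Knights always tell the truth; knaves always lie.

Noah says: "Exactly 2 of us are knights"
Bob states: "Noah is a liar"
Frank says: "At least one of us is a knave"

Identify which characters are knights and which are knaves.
Noah is a knight.
Bob is a knave.
Frank is a knight.

Verification:
- Noah (knight) says "Exactly 2 of us are knights" - this is TRUE because there are 2 knights.
- Bob (knave) says "Noah is a liar" - this is FALSE (a lie) because Noah is a knight.
- Frank (knight) says "At least one of us is a knave" - this is TRUE because Bob is a knave.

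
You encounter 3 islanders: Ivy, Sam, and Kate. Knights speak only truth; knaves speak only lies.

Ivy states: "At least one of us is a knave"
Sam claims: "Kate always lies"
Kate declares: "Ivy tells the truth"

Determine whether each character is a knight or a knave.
Ivy is a knight.
Sam is a knave.
Kate is a knight.

Verification:
- Ivy (knight) says "At least one of us is a knave" - this is TRUE because Sam is a knave.
- Sam (knave) says "Kate always lies" - this is FALSE (a lie) because Kate is a knight.
- Kate (knight) says "Ivy tells the truth" - this is TRUE because Ivy is a knight.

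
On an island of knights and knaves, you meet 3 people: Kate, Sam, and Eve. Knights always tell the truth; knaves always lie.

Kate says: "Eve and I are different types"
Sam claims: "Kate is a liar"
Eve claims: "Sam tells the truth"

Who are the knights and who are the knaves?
Kate is a knight.
Sam is a knave.
Eve is a knave.

Verification:
- Kate (knight) says "Eve and I are different types" - this is TRUE because Kate is a knight and Eve is a knave.
- Sam (knave) says "Kate is a liar" - this is FALSE (a lie) because Kate is a knight.
- Eve (knave) says "Sam tells the truth" - this is FALSE (a lie) because Sam is a knave.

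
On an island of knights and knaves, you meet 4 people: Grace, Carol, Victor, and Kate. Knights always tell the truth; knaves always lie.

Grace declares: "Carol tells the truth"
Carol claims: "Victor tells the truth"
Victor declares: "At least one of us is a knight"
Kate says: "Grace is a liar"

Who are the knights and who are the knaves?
Grace is a knight.
Carol is a knight.
Victor is a knight.
Kate is a knave.

Verification:
- Grace (knight) says "Carol tells the truth" - this is TRUE because Carol is a knight.
- Carol (knight) says "Victor tells the truth" - this is TRUE because Victor is a knight.
- Victor (knight) says "At least one of us is a knight" - this is TRUE because Grace, Carol, and Victor are knights.
- Kate (knave) says "Grace is a liar" - this is FALSE (a lie) because Grace is a knight.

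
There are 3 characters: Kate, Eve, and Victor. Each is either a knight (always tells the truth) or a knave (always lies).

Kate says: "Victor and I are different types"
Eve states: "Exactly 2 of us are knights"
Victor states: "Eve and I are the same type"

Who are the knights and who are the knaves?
Kate is a knight.
Eve is a knight.
Victor is a knave.

Verification:
- Kate (knight) says "Victor and I are different types" - this is TRUE because Kate is a knight and Victor is a knave.
- Eve (knight) says "Exactly 2 of us are knights" - this is TRUE because there are 2 knights.
- Victor (knave) says "Eve and I are the same type" - this is FALSE (a lie) because Victor is a knave and Eve is a knight.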